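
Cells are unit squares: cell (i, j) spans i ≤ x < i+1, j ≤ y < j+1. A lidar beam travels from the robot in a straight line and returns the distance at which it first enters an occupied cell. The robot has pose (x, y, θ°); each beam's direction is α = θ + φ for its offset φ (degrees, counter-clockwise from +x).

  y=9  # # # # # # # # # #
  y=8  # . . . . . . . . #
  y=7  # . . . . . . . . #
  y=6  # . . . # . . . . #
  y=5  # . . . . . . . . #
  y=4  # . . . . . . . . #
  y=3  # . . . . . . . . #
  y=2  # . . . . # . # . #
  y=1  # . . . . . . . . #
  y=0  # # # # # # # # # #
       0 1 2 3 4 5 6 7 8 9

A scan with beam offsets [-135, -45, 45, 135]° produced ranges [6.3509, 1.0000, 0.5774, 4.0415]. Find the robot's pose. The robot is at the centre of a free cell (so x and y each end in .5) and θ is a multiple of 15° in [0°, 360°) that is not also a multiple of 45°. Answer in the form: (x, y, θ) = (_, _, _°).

(x, y, θ) = (4.5, 8.5, 75°)

Candidates: 61 free-cell centres × 16 headings = 976 poses. Raycast each; keep the one whose scan matches to 4 dp.
  (2.5, 5.5, 120°): beam 1 = 6.7293 ≠ 6.3509 ✗
  (5.5, 4.5, 120°): beam 1 = 3.6235 ≠ 6.3509 ✗
  (2.5, 1.5, 150°): beam 1 = 2.5882 ≠ 6.3509 ✗
  (8.5, 6.5, 150°): beam 1 = 0.5176 ≠ 6.3509 ✗
  …
  (4.5, 8.5, 75°): r_1=6.3509, r_2=1.0000, r_3=0.5774, r_4=4.0415 — all match ✓
No second candidate reproduces the full scan.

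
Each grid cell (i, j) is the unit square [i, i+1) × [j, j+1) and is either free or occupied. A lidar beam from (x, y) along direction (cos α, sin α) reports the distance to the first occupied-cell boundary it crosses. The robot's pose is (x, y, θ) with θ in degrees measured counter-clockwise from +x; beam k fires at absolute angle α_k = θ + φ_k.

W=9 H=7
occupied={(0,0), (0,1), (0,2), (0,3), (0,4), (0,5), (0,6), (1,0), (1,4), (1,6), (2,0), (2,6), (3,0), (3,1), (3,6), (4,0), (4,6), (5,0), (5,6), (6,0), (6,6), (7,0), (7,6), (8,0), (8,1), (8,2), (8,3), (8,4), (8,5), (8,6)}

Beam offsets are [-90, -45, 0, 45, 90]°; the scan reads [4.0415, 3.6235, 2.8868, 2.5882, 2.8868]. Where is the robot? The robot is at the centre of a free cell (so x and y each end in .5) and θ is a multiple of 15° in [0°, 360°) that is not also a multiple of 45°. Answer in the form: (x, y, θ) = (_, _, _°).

Enumerate (i+0.5, j+0.5, θ) over the 33 free cells and 16 admissible headings. For each, cast all 5 beams and compare to the given ranges.
  (5.5, 4.5, 255°): beam 1 = 4.6587 ≠ 4.0415 ✗
  (1.5, 3.5, 60°): beam 1 = 5.0000 ≠ 4.0415 ✗
  (4.5, 5.5, 210°): beam 1 = 0.5774 ≠ 4.0415 ✗
  (2.5, 5.5, 240°): beam 1 = 1.0000 ≠ 4.0415 ✗
  …
  (4.5, 3.5, 60°): r_1=4.0415, r_2=3.6235, r_3=2.8868, r_4=2.5882, r_5=2.8868 — all match ✓
Only this pose fits every beam.

(x, y, θ) = (4.5, 3.5, 60°)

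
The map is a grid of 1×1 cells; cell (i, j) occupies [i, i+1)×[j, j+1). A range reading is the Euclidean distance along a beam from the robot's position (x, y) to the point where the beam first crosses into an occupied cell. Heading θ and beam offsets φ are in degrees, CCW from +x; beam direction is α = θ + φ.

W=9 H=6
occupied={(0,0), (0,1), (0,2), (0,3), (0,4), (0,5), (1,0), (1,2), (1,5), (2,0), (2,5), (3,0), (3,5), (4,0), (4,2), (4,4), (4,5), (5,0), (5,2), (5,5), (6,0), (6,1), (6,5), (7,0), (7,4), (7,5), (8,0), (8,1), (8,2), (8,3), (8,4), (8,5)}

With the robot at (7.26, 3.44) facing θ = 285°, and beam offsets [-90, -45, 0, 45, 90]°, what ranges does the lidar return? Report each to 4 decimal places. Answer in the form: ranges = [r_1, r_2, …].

beam 1: φ=-90°, α=195°
  dir = (cos 195°, sin 195°) = (-0.9659, -0.2588); from cell (7,3)
  next x-line at t=0.2692, next y-line at t=1.7000; Δt_x=1.0353, Δt_y=3.8637
    x: enter (6,3) at t=0.2692
    x: enter (5,3) at t=1.3044
    y: enter (5,2) at t=1.7000 ← occupied
  → r_1 = 1.7000
beam 2: φ=-45°, α=240°
  dir = (cos 240°, sin 240°) = (-0.5000, -0.8660); from cell (7,3)
  next x-line at t=0.5200, next y-line at t=0.5081; Δt_x=2.0000, Δt_y=1.1547
    y: enter (7,2) at t=0.5081
    x: enter (6,2) at t=0.5200
    y: enter (6,1) at t=1.6628 ← occupied
  → r_2 = 1.6628
beam 3: φ=0°, α=285°
  dir = (cos 285°, sin 285°) = (0.2588, -0.9659); from cell (7,3)
  next x-line at t=2.8591, next y-line at t=0.4555; Δt_x=3.8637, Δt_y=1.0353
    y: enter (7,2) at t=0.4555
    y: enter (7,1) at t=1.4908
    y: enter (7,0) at t=2.5261 ← occupied
  → r_3 = 2.5261
beam 4: φ=45°, α=330°
  dir = (cos 330°, sin 330°) = (0.8660, -0.5000); from cell (7,3)
  next x-line at t=0.8545, next y-line at t=0.8800; Δt_x=1.1547, Δt_y=2.0000
    x: enter (8,3) at t=0.8545 ← occupied
  → r_4 = 0.8545
beam 5: φ=90°, α=15°
  dir = (cos 15°, sin 15°) = (0.9659, 0.2588); from cell (7,3)
  next x-line at t=0.7661, next y-line at t=2.1637; Δt_x=1.0353, Δt_y=3.8637
    x: enter (8,3) at t=0.7661 ← occupied
  → r_5 = 0.7661

ranges = [1.7000, 1.6628, 2.5261, 0.8545, 0.7661]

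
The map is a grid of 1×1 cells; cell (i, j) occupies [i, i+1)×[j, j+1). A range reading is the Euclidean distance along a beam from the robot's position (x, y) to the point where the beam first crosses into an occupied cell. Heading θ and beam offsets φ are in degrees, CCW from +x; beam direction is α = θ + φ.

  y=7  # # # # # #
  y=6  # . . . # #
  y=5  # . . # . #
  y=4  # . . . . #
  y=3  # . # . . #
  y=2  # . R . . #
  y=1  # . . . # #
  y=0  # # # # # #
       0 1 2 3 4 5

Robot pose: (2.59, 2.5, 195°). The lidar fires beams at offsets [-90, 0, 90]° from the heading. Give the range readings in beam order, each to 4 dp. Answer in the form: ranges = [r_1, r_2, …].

beam 1: φ=-90°, α=105°
  direction (-0.2588, 0.9659); cell (2,2); t to first gridline: x 2.2796, y 0.5176 (then +3.8637 / +1.0353)
    (2,3) via y @ 0.5176  # hit
  → r_1 = 0.5176
beam 2: φ=0°, α=195°
  direction (-0.9659, -0.2588); cell (2,2); t to first gridline: x 0.6108, y 1.9319 (then +1.0353 / +3.8637)
    (1,2) via x @ 0.6108
    (0,2) via x @ 1.6461  # hit
  → r_2 = 1.6461
beam 3: φ=90°, α=285°
  direction (0.2588, -0.9659); cell (2,2); t to first gridline: x 1.5841, y 0.5176 (then +3.8637 / +1.0353)
    (2,1) via y @ 0.5176
    (2,0) via y @ 1.5529  # hit
  → r_3 = 1.5529

ranges = [0.5176, 1.6461, 1.5529]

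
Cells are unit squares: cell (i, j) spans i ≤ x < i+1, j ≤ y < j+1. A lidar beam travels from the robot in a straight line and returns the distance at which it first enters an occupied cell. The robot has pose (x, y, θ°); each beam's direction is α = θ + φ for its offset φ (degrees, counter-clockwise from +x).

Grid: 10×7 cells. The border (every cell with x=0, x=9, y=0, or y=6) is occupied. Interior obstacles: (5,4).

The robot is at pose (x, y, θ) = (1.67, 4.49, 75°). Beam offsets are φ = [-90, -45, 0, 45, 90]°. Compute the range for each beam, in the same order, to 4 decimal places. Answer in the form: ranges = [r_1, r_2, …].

beam 1: φ=-90°, α=345°
  dir = (cos 345°, sin 345°) = (0.9659, -0.2588); from cell (1,4)
  next x-line at t=0.3416, next y-line at t=1.8932; Δt_x=1.0353, Δt_y=3.8637
    x: enter (2,4) at t=0.3416
    x: enter (3,4) at t=1.3769
    y: enter (3,3) at t=1.8932
    x: enter (4,3) at t=2.4122
    x: enter (5,3) at t=3.4475
    x: enter (6,3) at t=4.4827
    x: enter (7,3) at t=5.5180
    y: enter (7,2) at t=5.7569
    x: enter (8,2) at t=6.5533
    x: enter (9,2) at t=7.5886 ← occupied
  → r_1 = 7.5886
beam 2: φ=-45°, α=30°
  dir = (cos 30°, sin 30°) = (0.8660, 0.5000); from cell (1,4)
  next x-line at t=0.3811, next y-line at t=1.0200; Δt_x=1.1547, Δt_y=2.0000
    x: enter (2,4) at t=0.3811
    y: enter (2,5) at t=1.0200
    x: enter (3,5) at t=1.5358
    x: enter (4,5) at t=2.6905
    y: enter (4,6) at t=3.0200 ← occupied
  → r_2 = 3.0200
beam 3: φ=0°, α=75°
  dir = (cos 75°, sin 75°) = (0.2588, 0.9659); from cell (1,4)
  next x-line at t=1.2750, next y-line at t=0.5280; Δt_x=3.8637, Δt_y=1.0353
    y: enter (1,5) at t=0.5280
    x: enter (2,5) at t=1.2750
    y: enter (2,6) at t=1.5633 ← occupied
  → r_3 = 1.5633
beam 4: φ=45°, α=120°
  dir = (cos 120°, sin 120°) = (-0.5000, 0.8660); from cell (1,4)
  next x-line at t=1.3400, next y-line at t=0.5889; Δt_x=2.0000, Δt_y=1.1547
    y: enter (1,5) at t=0.5889
    x: enter (0,5) at t=1.3400 ← occupied
  → r_4 = 1.3400
beam 5: φ=90°, α=165°
  dir = (cos 165°, sin 165°) = (-0.9659, 0.2588); from cell (1,4)
  next x-line at t=0.6936, next y-line at t=1.9705; Δt_x=1.0353, Δt_y=3.8637
    x: enter (0,4) at t=0.6936 ← occupied
  → r_5 = 0.6936

ranges = [7.5886, 3.0200, 1.5633, 1.3400, 0.6936]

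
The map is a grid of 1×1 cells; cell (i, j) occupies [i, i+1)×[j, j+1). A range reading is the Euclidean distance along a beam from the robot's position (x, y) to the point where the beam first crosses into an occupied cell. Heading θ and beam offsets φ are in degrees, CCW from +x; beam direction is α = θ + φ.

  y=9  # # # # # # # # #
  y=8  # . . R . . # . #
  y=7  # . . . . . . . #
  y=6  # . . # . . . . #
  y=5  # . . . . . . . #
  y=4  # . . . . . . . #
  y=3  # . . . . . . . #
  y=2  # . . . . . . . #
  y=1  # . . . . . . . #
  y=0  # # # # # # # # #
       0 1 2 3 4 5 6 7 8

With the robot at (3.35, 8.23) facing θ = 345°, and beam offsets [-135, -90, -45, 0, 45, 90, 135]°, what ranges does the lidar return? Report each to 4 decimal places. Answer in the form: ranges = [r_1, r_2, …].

ranges = [2.7135, 1.2734, 8.3485, 4.8140, 1.5400, 0.7972, 0.8891]

beam 1: φ=-135°, α=210°
  d=(-0.8660,-0.5000)  start (3,8)  tX=0.4041 tY=0.4600  stride 1/|dx|=1.1547 1/|dy|=2.0000
    cross x-line → (2,8), t=0.4041
    cross y-line → (2,7), t=0.4600
    cross x-line → (1,7), t=1.5588
    cross y-line → (1,6), t=2.4600
    cross x-line → (0,6), t=2.7135 (wall)
  → r_1 = 2.7135
beam 2: φ=-90°, α=255°
  d=(-0.2588,-0.9659)  start (3,8)  tX=1.3523 tY=0.2381  stride 1/|dx|=3.8637 1/|dy|=1.0353
    cross y-line → (3,7), t=0.2381
    cross y-line → (3,6), t=1.2734 (wall)
  → r_2 = 1.2734
beam 3: φ=-45°, α=300°
  d=(0.5000,-0.8660)  start (3,8)  tX=1.3000 tY=0.2656  stride 1/|dx|=2.0000 1/|dy|=1.1547
    cross y-line → (3,7), t=0.2656
    cross x-line → (4,7), t=1.3000
    cross y-line → (4,6), t=1.4203
    cross y-line → (4,5), t=2.5750
    cross x-line → (5,5), t=3.3000
    cross y-line → (5,4), t=3.7297
    cross y-line → (5,3), t=4.8844
    cross x-line → (6,3), t=5.3000
    cross y-line → (6,2), t=6.0391
    cross y-line → (6,1), t=7.1938
    cross x-line → (7,1), t=7.3000
    cross y-line → (7,0), t=8.3485 (wall)
  → r_3 = 8.3485
beam 4: φ=0°, α=345°
  d=(0.9659,-0.2588)  start (3,8)  tX=0.6729 tY=0.8887  stride 1/|dx|=1.0353 1/|dy|=3.8637
    cross x-line → (4,8), t=0.6729
    cross y-line → (4,7), t=0.8887
    cross x-line → (5,7), t=1.7082
    cross x-line → (6,7), t=2.7435
    cross x-line → (7,7), t=3.7788
    cross y-line → (7,6), t=4.7524
    cross x-line → (8,6), t=4.8140 (wall)
  → r_4 = 4.8140
beam 5: φ=45°, α=30°
  d=(0.8660,0.5000)  start (3,8)  tX=0.7506 tY=1.5400  stride 1/|dx|=1.1547 1/|dy|=2.0000
    cross x-line → (4,8), t=0.7506
    cross y-line → (4,9), t=1.5400 (wall)
  → r_5 = 1.5400
beam 6: φ=90°, α=75°
  d=(0.2588,0.9659)  start (3,8)  tX=2.5114 tY=0.7972  stride 1/|dx|=3.8637 1/|dy|=1.0353
    cross y-line → (3,9), t=0.7972 (wall)
  → r_6 = 0.7972
beam 7: φ=135°, α=120°
  d=(-0.5000,0.8660)  start (3,8)  tX=0.7000 tY=0.8891  stride 1/|dx|=2.0000 1/|dy|=1.1547
    cross x-line → (2,8), t=0.7000
    cross y-line → (2,9), t=0.8891 (wall)
  → r_7 = 0.8891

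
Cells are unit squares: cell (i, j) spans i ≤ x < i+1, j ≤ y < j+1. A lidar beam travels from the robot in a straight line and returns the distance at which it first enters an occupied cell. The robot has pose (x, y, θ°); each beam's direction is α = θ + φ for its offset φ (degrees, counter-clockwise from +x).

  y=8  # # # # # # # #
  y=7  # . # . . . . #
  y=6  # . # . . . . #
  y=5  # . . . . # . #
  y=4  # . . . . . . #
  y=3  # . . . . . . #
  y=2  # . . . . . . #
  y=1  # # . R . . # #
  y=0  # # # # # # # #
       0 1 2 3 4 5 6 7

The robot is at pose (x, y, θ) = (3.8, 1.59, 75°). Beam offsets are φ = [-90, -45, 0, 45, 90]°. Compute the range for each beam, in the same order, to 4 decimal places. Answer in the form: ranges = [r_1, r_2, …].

ranges = [2.2776, 3.6950, 6.6361, 5.6000, 2.8988]

beam 1: φ=-90°, α=345°
  d=(0.9659,-0.2588)  start (3,1)  tX=0.2071 tY=2.2796  stride 1/|dx|=1.0353 1/|dy|=3.8637
    cross x-line → (4,1), t=0.2071
    cross x-line → (5,1), t=1.2423
    cross x-line → (6,1), t=2.2776 (wall)
  → r_1 = 2.2776
beam 2: φ=-45°, α=30°
  d=(0.8660,0.5000)  start (3,1)  tX=0.2309 tY=0.8200  stride 1/|dx|=1.1547 1/|dy|=2.0000
    cross x-line → (4,1), t=0.2309
    cross y-line → (4,2), t=0.8200
    cross x-line → (5,2), t=1.3856
    cross x-line → (6,2), t=2.5403
    cross y-line → (6,3), t=2.8200
    cross x-line → (7,3), t=3.6950 (wall)
  → r_2 = 3.6950
beam 3: φ=0°, α=75°
  d=(0.2588,0.9659)  start (3,1)  tX=0.7727 tY=0.4245  stride 1/|dx|=3.8637 1/|dy|=1.0353
    cross y-line → (3,2), t=0.4245
    cross x-line → (4,2), t=0.7727
    cross y-line → (4,3), t=1.4597
    cross y-line → (4,4), t=2.4950
    cross y-line → (4,5), t=3.5303
    cross y-line → (4,6), t=4.5656
    cross x-line → (5,6), t=4.6364
    cross y-line → (5,7), t=5.6008
    cross y-line → (5,8), t=6.6361 (wall)
  → r_3 = 6.6361
beam 4: φ=45°, α=120°
  d=(-0.5000,0.8660)  start (3,1)  tX=1.6000 tY=0.4734  stride 1/|dx|=2.0000 1/|dy|=1.1547
    cross y-line → (3,2), t=0.4734
    cross x-line → (2,2), t=1.6000
    cross y-line → (2,3), t=1.6281
    cross y-line → (2,4), t=2.7828
    cross x-line → (1,4), t=3.6000
    cross y-line → (1,5), t=3.9375
    cross y-line → (1,6), t=5.0922
    cross x-line → (0,6), t=5.6000 (wall)
  → r_4 = 5.6000
beam 5: φ=90°, α=165°
  d=(-0.9659,0.2588)  start (3,1)  tX=0.8282 tY=1.5841  stride 1/|dx|=1.0353 1/|dy|=3.8637
    cross x-line → (2,1), t=0.8282
    cross y-line → (2,2), t=1.5841
    cross x-line → (1,2), t=1.8635
    cross x-line → (0,2), t=2.8988 (wall)
  → r_5 = 2.8988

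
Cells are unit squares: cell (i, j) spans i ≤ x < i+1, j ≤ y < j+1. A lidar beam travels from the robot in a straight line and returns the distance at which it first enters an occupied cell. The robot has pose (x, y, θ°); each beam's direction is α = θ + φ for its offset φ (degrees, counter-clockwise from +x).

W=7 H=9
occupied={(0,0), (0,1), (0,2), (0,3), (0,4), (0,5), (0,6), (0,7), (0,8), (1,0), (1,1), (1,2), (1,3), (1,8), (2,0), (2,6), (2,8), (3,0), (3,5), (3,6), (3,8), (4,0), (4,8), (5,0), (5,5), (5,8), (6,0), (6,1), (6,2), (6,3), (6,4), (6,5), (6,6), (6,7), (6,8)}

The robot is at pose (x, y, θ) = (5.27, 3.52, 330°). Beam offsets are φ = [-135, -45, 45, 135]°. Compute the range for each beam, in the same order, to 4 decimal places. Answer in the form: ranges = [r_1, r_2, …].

ranges = [3.3854, 2.6089, 0.7558, 4.6380]

beam 1: φ=-135°, α=195°
  dir = (cos 195°, sin 195°) = (-0.9659, -0.2588); from cell (5,3)
  next x-line at t=0.2795, next y-line at t=2.0091; Δt_x=1.0353, Δt_y=3.8637
    x: enter (4,3) at t=0.2795
    x: enter (3,3) at t=1.3148
    y: enter (3,2) at t=2.0091
    x: enter (2,2) at t=2.3501
    x: enter (1,2) at t=3.3854 ← occupied
  → r_1 = 3.3854
beam 2: φ=-45°, α=285°
  dir = (cos 285°, sin 285°) = (0.2588, -0.9659); from cell (5,3)
  next x-line at t=2.8205, next y-line at t=0.5383; Δt_x=3.8637, Δt_y=1.0353
    y: enter (5,2) at t=0.5383
    y: enter (5,1) at t=1.5736
    y: enter (5,0) at t=2.6089 ← occupied
  → r_2 = 2.6089
beam 3: φ=45°, α=15°
  dir = (cos 15°, sin 15°) = (0.9659, 0.2588); from cell (5,3)
  next x-line at t=0.7558, next y-line at t=1.8546; Δt_x=1.0353, Δt_y=3.8637
    x: enter (6,3) at t=0.7558 ← occupied
  → r_3 = 0.7558
beam 4: φ=135°, α=105°
  dir = (cos 105°, sin 105°) = (-0.2588, 0.9659); from cell (5,3)
  next x-line at t=1.0432, next y-line at t=0.4969; Δt_x=3.8637, Δt_y=1.0353
    y: enter (5,4) at t=0.4969
    x: enter (4,4) at t=1.0432
    y: enter (4,5) at t=1.5322
    y: enter (4,6) at t=2.5675
    y: enter (4,7) at t=3.6028
    y: enter (4,8) at t=4.6380 ← occupied
  → r_4 = 4.6380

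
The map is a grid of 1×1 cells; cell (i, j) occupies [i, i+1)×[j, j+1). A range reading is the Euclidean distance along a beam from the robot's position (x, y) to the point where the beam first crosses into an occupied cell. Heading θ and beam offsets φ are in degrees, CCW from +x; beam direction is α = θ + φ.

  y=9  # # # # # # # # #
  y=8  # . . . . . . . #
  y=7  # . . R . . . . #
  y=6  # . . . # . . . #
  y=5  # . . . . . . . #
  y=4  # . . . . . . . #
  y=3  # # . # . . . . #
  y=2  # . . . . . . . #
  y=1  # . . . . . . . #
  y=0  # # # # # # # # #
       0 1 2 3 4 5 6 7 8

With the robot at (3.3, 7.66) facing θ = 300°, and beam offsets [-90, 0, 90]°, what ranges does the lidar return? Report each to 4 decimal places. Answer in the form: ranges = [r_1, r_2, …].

ranges = [2.6558, 1.4000, 2.6800]

beam 1: φ=-90°, α=210°
  cosα=-0.8660 sinα=-0.5000 | (3,7) | tMaxX 0.3464 tMaxY 1.3200 | tΔX 1.1547 tΔY 2.0000
    t=0.3464 [x] (2,7)
    t=1.3200 [y] (2,6)
    t=1.5011 [x] (1,6)
    t=2.6558 [x] (0,6) — stop
  → r_1 = 2.6558
beam 2: φ=0°, α=300°
  cosα=0.5000 sinα=-0.8660 | (3,7) | tMaxX 1.4000 tMaxY 0.7621 | tΔX 2.0000 tΔY 1.1547
    t=0.7621 [y] (3,6)
    t=1.4000 [x] (4,6) — stop
  → r_2 = 1.4000
beam 3: φ=90°, α=30°
  cosα=0.8660 sinα=0.5000 | (3,7) | tMaxX 0.8083 tMaxY 0.6800 | tΔX 1.1547 tΔY 2.0000
    t=0.6800 [y] (3,8)
    t=0.8083 [x] (4,8)
    t=1.9630 [x] (5,8)
    t=2.6800 [y] (5,9) — stop
  → r_3 = 2.6800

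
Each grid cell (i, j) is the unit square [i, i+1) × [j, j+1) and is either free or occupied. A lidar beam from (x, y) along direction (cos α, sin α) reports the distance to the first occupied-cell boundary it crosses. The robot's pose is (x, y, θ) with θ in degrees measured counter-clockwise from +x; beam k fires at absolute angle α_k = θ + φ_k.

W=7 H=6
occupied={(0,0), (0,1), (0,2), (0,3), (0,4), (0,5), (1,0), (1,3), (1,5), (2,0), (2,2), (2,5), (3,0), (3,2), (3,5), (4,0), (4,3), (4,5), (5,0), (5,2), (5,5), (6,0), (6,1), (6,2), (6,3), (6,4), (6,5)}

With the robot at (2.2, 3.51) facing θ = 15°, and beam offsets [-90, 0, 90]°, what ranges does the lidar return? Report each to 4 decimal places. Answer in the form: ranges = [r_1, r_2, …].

ranges = [0.5280, 1.8635, 1.5426]

beam 1: φ=-90°, α=285°
  d=(0.2588,-0.9659)  start (2,3)  tX=3.0910 tY=0.5280  stride 1/|dx|=3.8637 1/|dy|=1.0353
    cross y-line → (2,2), t=0.5280 (wall)
  → r_1 = 0.5280
beam 2: φ=0°, α=15°
  d=(0.9659,0.2588)  start (2,3)  tX=0.8282 tY=1.8932  stride 1/|dx|=1.0353 1/|dy|=3.8637
    cross x-line → (3,3), t=0.8282
    cross x-line → (4,3), t=1.8635 (wall)
  → r_2 = 1.8635
beam 3: φ=90°, α=105°
  d=(-0.2588,0.9659)  start (2,3)  tX=0.7727 tY=0.5073  stride 1/|dx|=3.8637 1/|dy|=1.0353
    cross y-line → (2,4), t=0.5073
    cross x-line → (1,4), t=0.7727
    cross y-line → (1,5), t=1.5426 (wall)
  → r_3 = 1.5426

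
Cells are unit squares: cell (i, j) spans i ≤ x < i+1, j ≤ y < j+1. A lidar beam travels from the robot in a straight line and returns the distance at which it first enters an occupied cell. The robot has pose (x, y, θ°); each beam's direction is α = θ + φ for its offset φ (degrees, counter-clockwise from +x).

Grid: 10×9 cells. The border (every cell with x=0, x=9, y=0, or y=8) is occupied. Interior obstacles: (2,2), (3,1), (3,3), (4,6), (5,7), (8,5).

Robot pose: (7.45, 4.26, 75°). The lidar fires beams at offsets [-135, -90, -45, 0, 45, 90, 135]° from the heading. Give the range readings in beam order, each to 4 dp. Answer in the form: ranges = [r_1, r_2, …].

ranges = [3.1000, 1.6047, 1.4800, 3.8719, 3.1639, 6.6775, 4.5200]

beam 1: φ=-135°, α=300°
  d=(0.5000,-0.8660)  start (7,4)  tX=1.1000 tY=0.3002  stride 1/|dx|=2.0000 1/|dy|=1.1547
    cross y-line → (7,3), t=0.3002
    cross x-line → (8,3), t=1.1000
    cross y-line → (8,2), t=1.4549
    cross y-line → (8,1), t=2.6096
    cross x-line → (9,1), t=3.1000 (wall)
  → r_1 = 3.1000
beam 2: φ=-90°, α=345°
  d=(0.9659,-0.2588)  start (7,4)  tX=0.5694 tY=1.0046  stride 1/|dx|=1.0353 1/|dy|=3.8637
    cross x-line → (8,4), t=0.5694
    cross y-line → (8,3), t=1.0046
    cross x-line → (9,3), t=1.6047 (wall)
  → r_2 = 1.6047
beam 3: φ=-45°, α=30°
  d=(0.8660,0.5000)  start (7,4)  tX=0.6351 tY=1.4800  stride 1/|dx|=1.1547 1/|dy|=2.0000
    cross x-line → (8,4), t=0.6351
    cross y-line → (8,5), t=1.4800 (wall)
  → r_3 = 1.4800
beam 4: φ=0°, α=75°
  d=(0.2588,0.9659)  start (7,4)  tX=2.1250 tY=0.7661  stride 1/|dx|=3.8637 1/|dy|=1.0353
    cross y-line → (7,5), t=0.7661
    cross y-line → (7,6), t=1.8014
    cross x-line → (8,6), t=2.1250
    cross y-line → (8,7), t=2.8367
    cross y-line → (8,8), t=3.8719 (wall)
  → r_4 = 3.8719
beam 5: φ=45°, α=120°
  d=(-0.5000,0.8660)  start (7,4)  tX=0.9000 tY=0.8545  stride 1/|dx|=2.0000 1/|dy|=1.1547
    cross y-line → (7,5), t=0.8545
    cross x-line → (6,5), t=0.9000
    cross y-line → (6,6), t=2.0092
    cross x-line → (5,6), t=2.9000
    cross y-line → (5,7), t=3.1639 (wall)
  → r_5 = 3.1639
beam 6: φ=90°, α=165°
  d=(-0.9659,0.2588)  start (7,4)  tX=0.4659 tY=2.8591  stride 1/|dx|=1.0353 1/|dy|=3.8637
    cross x-line → (6,4), t=0.4659
    cross x-line → (5,4), t=1.5012
    cross x-line → (4,4), t=2.5364
    cross y-line → (4,5), t=2.8591
    cross x-line → (3,5), t=3.5717
    cross x-line → (2,5), t=4.6070
    cross x-line → (1,5), t=5.6423
    cross x-line → (0,5), t=6.6775 (wall)
  → r_6 = 6.6775
beam 7: φ=135°, α=210°
  d=(-0.8660,-0.5000)  start (7,4)  tX=0.5196 tY=0.5200  stride 1/|dx|=1.1547 1/|dy|=2.0000
    cross x-line → (6,4), t=0.5196
    cross y-line → (6,3), t=0.5200
    cross x-line → (5,3), t=1.6743
    cross y-line → (5,2), t=2.5200
    cross x-line → (4,2), t=2.8290
    cross x-line → (3,2), t=3.9837
    cross y-line → (3,1), t=4.5200 (wall)
  → r_7 = 4.5200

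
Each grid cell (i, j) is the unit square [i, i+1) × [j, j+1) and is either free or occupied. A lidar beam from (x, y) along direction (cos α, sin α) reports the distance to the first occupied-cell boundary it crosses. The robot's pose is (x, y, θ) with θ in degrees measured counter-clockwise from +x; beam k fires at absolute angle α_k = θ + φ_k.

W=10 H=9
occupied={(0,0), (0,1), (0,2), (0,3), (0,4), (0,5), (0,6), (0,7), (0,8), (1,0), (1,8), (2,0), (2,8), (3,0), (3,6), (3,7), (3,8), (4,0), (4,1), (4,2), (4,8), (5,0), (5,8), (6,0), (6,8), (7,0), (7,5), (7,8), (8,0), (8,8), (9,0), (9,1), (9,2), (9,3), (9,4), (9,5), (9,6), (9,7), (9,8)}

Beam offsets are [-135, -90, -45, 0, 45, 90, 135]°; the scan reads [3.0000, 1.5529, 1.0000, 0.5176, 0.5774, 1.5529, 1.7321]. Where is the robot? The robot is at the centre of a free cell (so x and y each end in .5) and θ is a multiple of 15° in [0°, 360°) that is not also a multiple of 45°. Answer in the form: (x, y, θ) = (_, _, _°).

Candidates: 51 free-cell centres × 16 headings = 816 poses. Raycast each; keep the one whose scan matches to 4 dp.
  (4.5, 7.5, 330°): beam 1 = 0.5176 ≠ 3.0000 ✗
  (7.5, 6.5, 30°): beam 1 = 0.5176 ≠ 3.0000 ✗
  (1.5, 7.5, 150°): beam 1 = 1.5529 ≠ 3.0000 ✗
  (5.5, 1.5, 210°): beam 1 = 6.7293 ≠ 3.0000 ✗
  …
  (2.5, 1.5, 255°): r_1=3.0000, r_2=1.5529, r_3=1.0000, r_4=0.5176, r_5=0.5774, r_6=1.5529, r_7=1.7321 — all match ✓
No second candidate reproduces the full scan.

(x, y, θ) = (2.5, 1.5, 255°)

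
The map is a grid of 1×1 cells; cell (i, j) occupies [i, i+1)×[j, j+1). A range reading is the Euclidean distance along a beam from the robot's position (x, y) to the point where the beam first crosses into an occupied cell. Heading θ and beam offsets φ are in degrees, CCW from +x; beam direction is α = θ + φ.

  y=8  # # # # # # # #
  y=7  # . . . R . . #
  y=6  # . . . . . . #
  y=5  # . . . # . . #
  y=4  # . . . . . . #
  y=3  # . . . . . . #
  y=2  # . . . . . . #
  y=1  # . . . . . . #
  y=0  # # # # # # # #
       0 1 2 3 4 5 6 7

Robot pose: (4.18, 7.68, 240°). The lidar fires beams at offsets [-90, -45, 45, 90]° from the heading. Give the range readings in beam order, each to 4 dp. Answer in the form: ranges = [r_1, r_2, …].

ranges = [0.6400, 3.2922, 1.7393, 3.2563]

beam 1: φ=-90°, α=150°
  d=(-0.8660,0.5000)  start (4,7)  tX=0.2078 tY=0.6400  stride 1/|dx|=1.1547 1/|dy|=2.0000
    cross x-line → (3,7), t=0.2078
    cross y-line → (3,8), t=0.6400 (wall)
  → r_1 = 0.6400
beam 2: φ=-45°, α=195°
  d=(-0.9659,-0.2588)  start (4,7)  tX=0.1863 tY=2.6273  stride 1/|dx|=1.0353 1/|dy|=3.8637
    cross x-line → (3,7), t=0.1863
    cross x-line → (2,7), t=1.2216
    cross x-line → (1,7), t=2.2569
    cross y-line → (1,6), t=2.6273
    cross x-line → (0,6), t=3.2922 (wall)
  → r_2 = 3.2922
beam 3: φ=45°, α=285°
  d=(0.2588,-0.9659)  start (4,7)  tX=3.1682 tY=0.7040  stride 1/|dx|=3.8637 1/|dy|=1.0353
    cross y-line → (4,6), t=0.7040
    cross y-line → (4,5), t=1.7393 (wall)
  → r_3 = 1.7393
beam 4: φ=90°, α=330°
  d=(0.8660,-0.5000)  start (4,7)  tX=0.9469 tY=1.3600  stride 1/|dx|=1.1547 1/|dy|=2.0000
    cross x-line → (5,7), t=0.9469
    cross y-line → (5,6), t=1.3600
    cross x-line → (6,6), t=2.1016
    cross x-line → (7,6), t=3.2563 (wall)
  → r_4 = 3.2563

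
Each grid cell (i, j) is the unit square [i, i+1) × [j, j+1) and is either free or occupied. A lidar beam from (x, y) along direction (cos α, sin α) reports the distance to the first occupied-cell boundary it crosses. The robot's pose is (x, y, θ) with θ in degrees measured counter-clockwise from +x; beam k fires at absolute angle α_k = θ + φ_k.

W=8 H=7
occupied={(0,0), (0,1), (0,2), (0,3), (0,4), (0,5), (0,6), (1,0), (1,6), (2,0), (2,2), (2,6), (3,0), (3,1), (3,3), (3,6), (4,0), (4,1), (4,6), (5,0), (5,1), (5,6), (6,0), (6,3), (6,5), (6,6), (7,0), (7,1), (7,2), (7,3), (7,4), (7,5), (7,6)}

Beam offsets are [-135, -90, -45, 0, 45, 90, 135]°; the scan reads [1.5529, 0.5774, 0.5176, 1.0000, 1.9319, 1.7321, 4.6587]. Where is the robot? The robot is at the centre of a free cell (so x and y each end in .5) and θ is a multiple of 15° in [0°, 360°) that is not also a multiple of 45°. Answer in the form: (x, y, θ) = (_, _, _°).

(x, y, θ) = (1.5, 4.5, 240°)

Enumerate (i+0.5, j+0.5, θ) over the 23 free cells and 16 admissible headings. For each, cast all 7 beams and compare to the given ranges.
  (5.5, 5.5, 240°): beam 1 = 0.5176 ≠ 1.5529 ✗
  (1.5, 3.5, 150°): beam 2 = 2.8868 ≠ 0.5774 ✗
  (2.5, 3.5, 105°): beam 1 = 0.5774 ≠ 1.5529 ✗
  (2.5, 4.5, 255°): beam 1 = 1.7321 ≠ 1.5529 ✗
  …
  (1.5, 4.5, 240°): r_1=1.5529, r_2=0.5774, r_3=0.5176, r_4=1.0000, r_5=1.9319, r_6=1.7321, r_7=4.6587 — all match ✓
Only this pose fits every beam.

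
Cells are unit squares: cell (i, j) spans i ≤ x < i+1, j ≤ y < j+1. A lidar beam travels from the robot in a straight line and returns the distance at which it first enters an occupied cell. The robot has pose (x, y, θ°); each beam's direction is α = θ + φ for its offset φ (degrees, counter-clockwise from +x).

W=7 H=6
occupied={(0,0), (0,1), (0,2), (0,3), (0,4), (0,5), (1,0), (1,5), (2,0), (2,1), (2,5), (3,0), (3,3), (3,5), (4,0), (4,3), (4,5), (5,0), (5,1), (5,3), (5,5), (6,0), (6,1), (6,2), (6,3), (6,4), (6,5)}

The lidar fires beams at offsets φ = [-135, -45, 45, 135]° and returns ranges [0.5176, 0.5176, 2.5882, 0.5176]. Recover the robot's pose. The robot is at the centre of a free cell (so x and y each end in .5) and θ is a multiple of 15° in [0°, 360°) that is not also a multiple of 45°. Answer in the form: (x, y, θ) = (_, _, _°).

(x, y, θ) = (5.5, 2.5, 150°)

Candidates: 15 free-cell centres × 16 headings = 240 poses. Raycast each; keep the one whose scan matches to 4 dp.
  (5.5, 4.5, 15°): beam 1 = 0.5774 ≠ 0.5176 ✗
  (3.5, 1.5, 105°): beam 1 = 1.0000 ≠ 0.5176 ✗
  (4.5, 2.5, 195°): beam 1 = 0.5774 ≠ 0.5176 ✗
  …
  (5.5, 2.5, 150°): r_1=0.5176, r_2=0.5176, r_3=2.5882, r_4=0.5176 — all match ✓
Only this pose fits every beam.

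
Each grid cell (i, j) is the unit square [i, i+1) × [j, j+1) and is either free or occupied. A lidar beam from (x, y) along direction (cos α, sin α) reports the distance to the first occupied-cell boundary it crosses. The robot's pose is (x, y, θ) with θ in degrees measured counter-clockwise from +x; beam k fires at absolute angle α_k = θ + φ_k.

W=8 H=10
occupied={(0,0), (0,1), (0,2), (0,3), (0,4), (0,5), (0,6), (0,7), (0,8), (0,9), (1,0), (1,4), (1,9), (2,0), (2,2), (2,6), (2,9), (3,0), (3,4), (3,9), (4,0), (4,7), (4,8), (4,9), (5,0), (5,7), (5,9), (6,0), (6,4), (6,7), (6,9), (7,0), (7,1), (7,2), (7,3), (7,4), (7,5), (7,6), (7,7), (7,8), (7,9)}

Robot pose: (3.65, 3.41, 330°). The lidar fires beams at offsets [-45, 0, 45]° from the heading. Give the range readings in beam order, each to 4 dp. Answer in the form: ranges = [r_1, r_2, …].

ranges = [2.4950, 3.8682, 2.4329]

beam 1: φ=-45°, α=285°
  d=(0.2588,-0.9659)  start (3,3)  tX=1.3523 tY=0.4245  stride 1/|dx|=3.8637 1/|dy|=1.0353
    cross y-line → (3,2), t=0.4245
    cross x-line → (4,2), t=1.3523
    cross y-line → (4,1), t=1.4597
    cross y-line → (4,0), t=2.4950 (wall)
  → r_1 = 2.4950
beam 2: φ=0°, α=330°
  d=(0.8660,-0.5000)  start (3,3)  tX=0.4041 tY=0.8200  stride 1/|dx|=1.1547 1/|dy|=2.0000
    cross x-line → (4,3), t=0.4041
    cross y-line → (4,2), t=0.8200
    cross x-line → (5,2), t=1.5588
    cross x-line → (6,2), t=2.7135
    cross y-line → (6,1), t=2.8200
    cross x-line → (7,1), t=3.8682 (wall)
  → r_2 = 3.8682
beam 3: φ=45°, α=15°
  d=(0.9659,0.2588)  start (3,3)  tX=0.3623 tY=2.2796  stride 1/|dx|=1.0353 1/|dy|=3.8637
    cross x-line → (4,3), t=0.3623
    cross x-line → (5,3), t=1.3976
    cross y-line → (5,4), t=2.2796
    cross x-line → (6,4), t=2.4329 (wall)
  → r_3 = 2.4329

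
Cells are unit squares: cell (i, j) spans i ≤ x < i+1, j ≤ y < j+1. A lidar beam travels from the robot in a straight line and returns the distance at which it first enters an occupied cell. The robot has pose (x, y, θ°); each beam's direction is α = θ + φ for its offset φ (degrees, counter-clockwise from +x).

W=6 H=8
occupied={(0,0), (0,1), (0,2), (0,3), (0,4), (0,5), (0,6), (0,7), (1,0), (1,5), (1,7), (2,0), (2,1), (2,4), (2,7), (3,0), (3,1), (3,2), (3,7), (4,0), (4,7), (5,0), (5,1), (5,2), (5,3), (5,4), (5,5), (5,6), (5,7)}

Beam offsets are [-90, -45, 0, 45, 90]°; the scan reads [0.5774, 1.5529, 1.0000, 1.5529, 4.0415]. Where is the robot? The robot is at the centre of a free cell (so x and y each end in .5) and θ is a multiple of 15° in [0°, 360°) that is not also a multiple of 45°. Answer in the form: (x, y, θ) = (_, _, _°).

The pose lattice has 19·16 = 304 candidates. Test each by forward raycasting.
  (2.5, 2.5, 120°): beam 3 = 2.8868 ≠ 1.0000 ✗
  (4.5, 6.5, 195°): beam 1 = 0.5176 ≠ 0.5774 ✗
  (4.5, 5.5, 165°): beam 1 = 1.5529 ≠ 0.5774 ✗
  …
  (1.5, 2.5, 300°): r_1=0.5774, r_2=1.5529, r_3=1.0000, r_4=1.5529, r_5=4.0415 — all match ✓
No second candidate reproduces the full scan.

(x, y, θ) = (1.5, 2.5, 300°)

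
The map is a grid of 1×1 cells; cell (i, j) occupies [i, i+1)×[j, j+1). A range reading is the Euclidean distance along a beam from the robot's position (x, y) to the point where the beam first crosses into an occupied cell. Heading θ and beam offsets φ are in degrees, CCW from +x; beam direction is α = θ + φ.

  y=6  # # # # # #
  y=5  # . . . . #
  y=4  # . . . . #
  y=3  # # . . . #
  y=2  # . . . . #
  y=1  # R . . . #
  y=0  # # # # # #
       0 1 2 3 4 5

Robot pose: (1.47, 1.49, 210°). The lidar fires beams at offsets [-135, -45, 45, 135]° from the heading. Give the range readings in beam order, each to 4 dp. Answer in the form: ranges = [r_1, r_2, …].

beam 1: φ=-135°, α=75°
  dir = (cos 75°, sin 75°) = (0.2588, 0.9659); from cell (1,1)
  next x-line at t=2.0478, next y-line at t=0.5280; Δt_x=3.8637, Δt_y=1.0353
    y: enter (1,2) at t=0.5280
    y: enter (1,3) at t=1.5633 ← occupied
  → r_1 = 1.5633
beam 2: φ=-45°, α=165°
  dir = (cos 165°, sin 165°) = (-0.9659, 0.2588); from cell (1,1)
  next x-line at t=0.4866, next y-line at t=1.9705; Δt_x=1.0353, Δt_y=3.8637
    x: enter (0,1) at t=0.4866 ← occupied
  → r_2 = 0.4866
beam 3: φ=45°, α=255°
  dir = (cos 255°, sin 255°) = (-0.2588, -0.9659); from cell (1,1)
  next x-line at t=1.8159, next y-line at t=0.5073; Δt_x=3.8637, Δt_y=1.0353
    y: enter (1,0) at t=0.5073 ← occupied
  → r_3 = 0.5073
beam 4: φ=135°, α=345°
  dir = (cos 345°, sin 345°) = (0.9659, -0.2588); from cell (1,1)
  next x-line at t=0.5487, next y-line at t=1.8932; Δt_x=1.0353, Δt_y=3.8637
    x: enter (2,1) at t=0.5487
    x: enter (3,1) at t=1.5840
    y: enter (3,0) at t=1.8932 ← occupied
  → r_4 = 1.8932

ranges = [1.5633, 0.4866, 0.5073, 1.8932]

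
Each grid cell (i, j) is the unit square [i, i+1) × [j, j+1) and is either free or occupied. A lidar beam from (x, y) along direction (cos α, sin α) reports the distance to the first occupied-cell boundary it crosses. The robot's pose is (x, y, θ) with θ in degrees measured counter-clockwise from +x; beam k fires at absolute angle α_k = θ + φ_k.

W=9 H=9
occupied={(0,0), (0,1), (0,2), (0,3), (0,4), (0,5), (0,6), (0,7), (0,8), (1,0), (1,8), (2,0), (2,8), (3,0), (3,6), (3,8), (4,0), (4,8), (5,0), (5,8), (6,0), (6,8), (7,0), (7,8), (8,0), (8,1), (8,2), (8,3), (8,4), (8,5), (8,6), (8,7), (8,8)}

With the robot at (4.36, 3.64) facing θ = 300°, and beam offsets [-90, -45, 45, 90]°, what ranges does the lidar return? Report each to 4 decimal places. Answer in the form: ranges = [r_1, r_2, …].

beam 1: φ=-90°, α=210°
  d=(-0.8660,-0.5000)  start (4,3)  tX=0.4157 tY=1.2800  stride 1/|dx|=1.1547 1/|dy|=2.0000
    cross x-line → (3,3), t=0.4157
    cross y-line → (3,2), t=1.2800
    cross x-line → (2,2), t=1.5704
    cross x-line → (1,2), t=2.7251
    cross y-line → (1,1), t=3.2800
    cross x-line → (0,1), t=3.8798 (wall)
  → r_1 = 3.8798
beam 2: φ=-45°, α=255°
  d=(-0.2588,-0.9659)  start (4,3)  tX=1.3909 tY=0.6626  stride 1/|dx|=3.8637 1/|dy|=1.0353
    cross y-line → (4,2), t=0.6626
    cross x-line → (3,2), t=1.3909
    cross y-line → (3,1), t=1.6979
    cross y-line → (3,0), t=2.7331 (wall)
  → r_2 = 2.7331
beam 3: φ=45°, α=345°
  d=(0.9659,-0.2588)  start (4,3)  tX=0.6626 tY=2.4728  stride 1/|dx|=1.0353 1/|dy|=3.8637
    cross x-line → (5,3), t=0.6626
    cross x-line → (6,3), t=1.6979
    cross y-line → (6,2), t=2.4728
    cross x-line → (7,2), t=2.7331
    cross x-line → (8,2), t=3.7684 (wall)
  → r_3 = 3.7684
beam 4: φ=90°, α=30°
  d=(0.8660,0.5000)  start (4,3)  tX=0.7390 tY=0.7200  stride 1/|dx|=1.1547 1/|dy|=2.0000
    cross y-line → (4,4), t=0.7200
    cross x-line → (5,4), t=0.7390
    cross x-line → (6,4), t=1.8937
    cross y-line → (6,5), t=2.7200
    cross x-line → (7,5), t=3.0484
    cross x-line → (8,5), t=4.2031 (wall)
  → r_4 = 4.2031

ranges = [3.8798, 2.7331, 3.7684, 4.2031]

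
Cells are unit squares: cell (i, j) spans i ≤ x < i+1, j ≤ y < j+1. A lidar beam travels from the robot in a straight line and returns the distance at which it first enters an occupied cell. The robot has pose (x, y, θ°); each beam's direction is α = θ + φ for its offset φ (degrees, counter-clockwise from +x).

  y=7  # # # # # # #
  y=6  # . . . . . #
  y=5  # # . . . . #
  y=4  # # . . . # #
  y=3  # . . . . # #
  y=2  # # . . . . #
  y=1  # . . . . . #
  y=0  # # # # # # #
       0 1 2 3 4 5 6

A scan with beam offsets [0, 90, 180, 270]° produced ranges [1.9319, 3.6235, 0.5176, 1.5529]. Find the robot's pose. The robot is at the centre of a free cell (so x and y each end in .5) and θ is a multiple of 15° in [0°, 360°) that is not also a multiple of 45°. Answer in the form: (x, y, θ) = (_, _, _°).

Enumerate (i+0.5, j+0.5, θ) over the 25 free cells and 16 admissible headings. For each, cast all 4 beams and compare to the given ranges.
  (2.5, 6.5, 30°): beam 1 = 1.0000 ≠ 1.9319 ✗
  (4.5, 5.5, 75°): beam 1 = 1.5529 ≠ 1.9319 ✗
  (3.5, 3.5, 150°): beam 1 = 1.7321 ≠ 1.9319 ✗
  …
  (2.5, 6.5, 255°): r_1=1.9319, r_2=3.6235, r_3=0.5176, r_4=1.5529 — all match ✓
No second candidate reproduces the full scan.

(x, y, θ) = (2.5, 6.5, 255°)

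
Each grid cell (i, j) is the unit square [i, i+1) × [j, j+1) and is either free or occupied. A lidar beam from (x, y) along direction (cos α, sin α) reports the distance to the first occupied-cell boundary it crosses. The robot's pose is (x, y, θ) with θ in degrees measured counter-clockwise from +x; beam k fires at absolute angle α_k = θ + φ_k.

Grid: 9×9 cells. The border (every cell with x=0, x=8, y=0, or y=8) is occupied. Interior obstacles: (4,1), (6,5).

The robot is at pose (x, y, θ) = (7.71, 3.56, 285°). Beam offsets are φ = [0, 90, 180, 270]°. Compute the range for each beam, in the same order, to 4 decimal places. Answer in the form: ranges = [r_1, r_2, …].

beam 1: φ=0°, α=285°
  d=(0.2588,-0.9659)  start (7,3)  tX=1.1205 tY=0.5798  stride 1/|dx|=3.8637 1/|dy|=1.0353
    cross y-line → (7,2), t=0.5798
    cross x-line → (8,2), t=1.1205 (wall)
  → r_1 = 1.1205
beam 2: φ=90°, α=15°
  d=(0.9659,0.2588)  start (7,3)  tX=0.3002 tY=1.7000  stride 1/|dx|=1.0353 1/|dy|=3.8637
    cross x-line → (8,3), t=0.3002 (wall)
  → r_2 = 0.3002
beam 3: φ=180°, α=105°
  d=(-0.2588,0.9659)  start (7,3)  tX=2.7432 tY=0.4555  stride 1/|dx|=3.8637 1/|dy|=1.0353
    cross y-line → (7,4), t=0.4555
    cross y-line → (7,5), t=1.4908
    cross y-line → (7,6), t=2.5261
    cross x-line → (6,6), t=2.7432
    cross y-line → (6,7), t=3.5614
    cross y-line → (6,8), t=4.5966 (wall)
  → r_3 = 4.5966
beam 4: φ=270°, α=195°
  d=(-0.9659,-0.2588)  start (7,3)  tX=0.7350 tY=2.1637  stride 1/|dx|=1.0353 1/|dy|=3.8637
    cross x-line → (6,3), t=0.7350
    cross x-line → (5,3), t=1.7703
    cross y-line → (5,2), t=2.1637
    cross x-line → (4,2), t=2.8056
    cross x-line → (3,2), t=3.8409
    cross x-line → (2,2), t=4.8762
    cross x-line → (1,2), t=5.9114
    cross y-line → (1,1), t=6.0274
    cross x-line → (0,1), t=6.9467 (wall)
  → r_4 = 6.9467

ranges = [1.1205, 0.3002, 4.5966, 6.9467]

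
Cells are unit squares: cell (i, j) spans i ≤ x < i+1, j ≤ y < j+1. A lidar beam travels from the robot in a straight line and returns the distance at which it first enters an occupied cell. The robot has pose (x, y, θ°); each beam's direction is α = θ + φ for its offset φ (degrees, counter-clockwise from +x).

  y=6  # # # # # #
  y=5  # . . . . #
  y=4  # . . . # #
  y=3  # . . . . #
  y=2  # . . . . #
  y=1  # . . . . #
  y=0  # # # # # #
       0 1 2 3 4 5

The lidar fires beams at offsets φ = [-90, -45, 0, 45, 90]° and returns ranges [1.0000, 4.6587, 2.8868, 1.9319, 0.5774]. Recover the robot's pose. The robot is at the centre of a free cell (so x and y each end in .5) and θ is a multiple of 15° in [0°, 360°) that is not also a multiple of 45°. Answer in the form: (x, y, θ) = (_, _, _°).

(x, y, θ) = (1.5, 5.5, 330°)

The pose lattice has 19·16 = 304 candidates. Test each by forward raycasting.
  (3.5, 1.5, 165°): beam 1 = 2.5882 ≠ 1.0000 ✗
  (1.5, 2.5, 300°): beam 1 = 0.5774 ≠ 1.0000 ✗
  (2.5, 5.5, 345°): beam 1 = 4.6587 ≠ 1.0000 ✗
  (1.5, 2.5, 345°): beam 1 = 1.5529 ≠ 1.0000 ✗
  …
  (1.5, 5.5, 330°): r_1=1.0000, r_2=4.6587, r_3=2.8868, r_4=1.9319, r_5=0.5774 — all match ✓
No second candidate reproduces the full scan.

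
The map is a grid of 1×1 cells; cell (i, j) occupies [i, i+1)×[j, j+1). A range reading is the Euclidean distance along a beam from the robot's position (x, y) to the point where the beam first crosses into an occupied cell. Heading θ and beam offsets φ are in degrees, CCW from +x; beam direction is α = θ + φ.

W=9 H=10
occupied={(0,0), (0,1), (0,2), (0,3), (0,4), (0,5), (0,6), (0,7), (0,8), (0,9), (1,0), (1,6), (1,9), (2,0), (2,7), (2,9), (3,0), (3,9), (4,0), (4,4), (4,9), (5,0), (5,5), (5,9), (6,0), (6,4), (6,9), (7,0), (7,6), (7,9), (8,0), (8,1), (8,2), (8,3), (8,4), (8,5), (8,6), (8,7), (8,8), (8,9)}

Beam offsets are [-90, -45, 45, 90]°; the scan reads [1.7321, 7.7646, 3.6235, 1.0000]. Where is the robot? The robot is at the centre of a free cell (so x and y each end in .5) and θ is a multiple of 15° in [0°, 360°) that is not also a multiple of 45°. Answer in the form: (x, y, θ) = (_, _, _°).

(x, y, θ) = (4.5, 8.5, 300°)

Candidates: 50 free-cell centres × 16 headings = 800 poses. Raycast each; keep the one whose scan matches to 4 dp.
  (2.5, 5.5, 240°): beam 1 = 1.0000 ≠ 1.7321 ✗
  (2.5, 1.5, 105°): beam 1 = 5.6940 ≠ 1.7321 ✗
  (4.5, 2.5, 105°): beam 1 = 3.6235 ≠ 1.7321 ✗
  (7.5, 5.5, 345°): beam 1 = 4.6587 ≠ 1.7321 ✗
  …
  (4.5, 8.5, 300°): r_1=1.7321, r_2=7.7646, r_3=3.6235, r_4=1.0000 — all match ✓
No second candidate reproduces the full scan.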